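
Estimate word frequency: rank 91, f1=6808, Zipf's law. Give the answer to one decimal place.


Zipf's law: f(r) = f(1) / r
f(1) = 6808
f(91) = 6808 / 91
= 74.8 occurrences


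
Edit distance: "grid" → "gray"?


Word 1: "grid" (length 4)
Word 2: "gray" (length 4)
One optimal edit sequence (insert/delete/substitute each cost 1):
  1. keep 'g'
  2. keep 'r'
  3. substitute 'i' -> 'a'  (+1)
  4. substitute 'd' -> 'y'  (+1)
Total edit operations: 2
Edit distance = 2


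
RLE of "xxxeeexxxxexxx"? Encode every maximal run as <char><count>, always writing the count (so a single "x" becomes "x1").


String: "xxxeeexxxxexxx"
Scanning for consecutive runs:
  'x' x 3
  'e' x 3
  'x' x 4
  'e' x 1
  'x' x 3
RLE = "x3e3x4e1x3"


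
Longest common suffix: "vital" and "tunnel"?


Word 1: "vital"
Word 2: "tunnel"
Comparing from end:
  Pos -1: 'l' == 'l'
  Pos -2: 'a' != 'e' (stop)
LCS = "l" (length 1)


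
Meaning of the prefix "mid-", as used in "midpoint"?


Prefix: mid-
Example: midpoint = mid- + point
Meaning = middle


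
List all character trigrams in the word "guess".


Word: "guess" (length 5)
Number of trigrams = 5 - 3 + 1 = 3
  Position 0: "gue"
  Position 1: "ues"
  Position 2: "ess"
Trigrams = "gue", "ues", "ess"


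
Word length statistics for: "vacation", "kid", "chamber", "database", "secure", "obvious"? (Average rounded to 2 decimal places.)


Lengths: "vacation"=8, "kid"=3, "chamber"=7, "database"=8, "secure"=6, "obvious"=7
Sum = 39, Count = 6
Average = 39/6 = 6.50
= avg=6.50, min=3, max=8


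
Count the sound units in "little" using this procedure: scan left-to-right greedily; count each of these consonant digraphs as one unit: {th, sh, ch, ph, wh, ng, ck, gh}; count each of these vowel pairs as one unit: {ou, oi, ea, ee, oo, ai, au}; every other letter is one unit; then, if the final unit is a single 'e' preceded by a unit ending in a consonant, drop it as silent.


Word: "little" (6 letters)
Left-to-right scan:
  [1] 'l' (letter)
  [2] 'i' (letter)
  [3] 't' (letter)
  [4] 't' (letter)
  [5] 'l' (letter)
  [6] 'e' (letter)
Units from scan: 6
Final unit is 'e' after a consonant -> drop as silent (-1)
Sound units = 5 units


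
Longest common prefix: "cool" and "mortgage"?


Word 1: "cool"
Word 2: "mortgage"
Comparing from start:
  Pos 0: 'c' != 'm' (stop)
LCP = "" (length 0)


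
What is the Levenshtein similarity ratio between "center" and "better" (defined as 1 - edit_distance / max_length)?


Word 1: "center" (length 6)
Word 2: "better" (length 6)
One optimal edit sequence:
  1. substitute 'c' -> 'b'  (+1)
  2. keep 'e'
  3. substitute 'n' -> 't'  (+1)
  4. keep 't'
  5. keep 'e'
  6. keep 'r'
Edit distance = 2
Max length = max(6, 6) = 6
Similarity = 1 - 2/6
= 0.6667


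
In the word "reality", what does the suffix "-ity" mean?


Suffix: -ity
As in: reality -> real + -ity
Meaning = quality of


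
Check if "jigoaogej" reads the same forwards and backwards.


Word: "jigoaogej"
Reversed: "jegoaogij"
Forward == Backward? jigoaogej != jegoaogij
Palindrome = No


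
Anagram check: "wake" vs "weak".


Word 1: "wake" → sorted: aekw
Word 2: "weak" → sorted: aekw
Same letters? aekw == aekw
Anagram = Yes


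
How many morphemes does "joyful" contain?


Word: "joyful"
Morphemes: joy | -ful
Each morpheme carries meaning
= 2 morphemes


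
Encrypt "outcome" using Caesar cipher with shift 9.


Word: "outcome"
Shift: 9
Each letter → (letter + shift) mod 26:
  'o' (14) + 9 = 23 → 'x'
  'u' (20) + 9 = 3 → 'd'
  't' (19) + 9 = 2 → 'c'
  'c' (2) + 9 = 11 → 'l'
  'o' (14) + 9 = 23 → 'x'
  'm' (12) + 9 = 21 → 'v'
  'e' (4) + 9 = 13 → 'n'
Result = "xdclxvn"


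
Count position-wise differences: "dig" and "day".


Comparing character by character (same length = 3):
  Pos 0: 'd' vs 'd' =
  Pos 1: 'i' vs 'a' !=
  Pos 2: 'g' vs 'y' !=
Hamming distance = 2


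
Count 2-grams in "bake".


Word: "bake" (length 4)
Number of 2-grams = length - 2 + 1 = 4 - 2 + 1
= 3


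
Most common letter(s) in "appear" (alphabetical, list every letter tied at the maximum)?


Word: "appear"
Letter counts:
  'a': 2
  'e': 1
  'p': 2
  'r': 1
Maximum count = 2
Most frequent = 'a', 'p' (2 times each)


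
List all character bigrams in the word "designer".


Word: "designer" (length 8)
Number of bigrams = 8 - 2 + 1 = 7
  Position 0: "de"
  Position 1: "es"
  Position 2: "si"
  Position 3: "ig"
  Position 4: "gn"
  Position 5: "ne"
  Position 6: "er"
Bigrams = "de", "es", "si", "ig", "gn", "ne", "er"


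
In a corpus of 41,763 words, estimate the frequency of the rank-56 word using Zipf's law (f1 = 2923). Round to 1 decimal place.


Zipf's law: f(r) = f(1) / r
f(1) = 2923
f(56) = 2923 / 56
= 52.2 occurrences


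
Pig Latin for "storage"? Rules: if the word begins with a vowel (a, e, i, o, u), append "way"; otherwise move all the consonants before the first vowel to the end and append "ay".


Word: "storage"
Starts with consonant(s) → move to end, add 'ay'
Consonant cluster: "st"
Pig Latin = "oragestay"


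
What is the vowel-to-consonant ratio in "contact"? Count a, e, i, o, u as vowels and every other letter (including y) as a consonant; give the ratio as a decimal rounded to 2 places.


Word: "contact"
Vowels (a,e,i,o,u): 2
Consonants: 5
Ratio = 2/5
= 0.40


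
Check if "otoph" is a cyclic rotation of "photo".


Word: "photo", Candidate: "otoph"
Method: check if candidate is substring of word+word
"photophoto" contains "otoph"? Yes
Is rotation = Yes


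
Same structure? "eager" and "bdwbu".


Pattern of "eager": [0, 1, 2, 0, 3]
Pattern of "bdwbu": [0, 1, 2, 0, 3]
Patterns match
Same pattern = Yes


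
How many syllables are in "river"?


Word: "river"
Syllable breakdown: riv-er
Counting: 2 parts
= 2 syllables


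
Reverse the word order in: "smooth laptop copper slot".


Original: "smooth laptop copper slot"
Words (1..n): smooth | laptop | copper | slot
Reversed (n..1): slot | copper | laptop | smooth
Result = "slot copper laptop smooth"


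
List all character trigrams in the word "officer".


Word: "officer" (length 7)
Number of trigrams = 7 - 3 + 1 = 5
  Position 0: "off"
  Position 1: "ffi"
  Position 2: "fic"
  Position 3: "ice"
  Position 4: "cer"
Trigrams = "off", "ffi", "fic", "ice", "cer"


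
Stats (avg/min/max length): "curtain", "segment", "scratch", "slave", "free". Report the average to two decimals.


Lengths: "curtain"=7, "segment"=7, "scratch"=7, "slave"=5, "free"=4
Sum = 30, Count = 5
Average = 30/5 = 6.00
= avg=6.00, min=4, max=7


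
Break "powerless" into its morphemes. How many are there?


Word: "powerless"
Morphemes: power + -less
Each morpheme carries meaning
= 2 morphemes


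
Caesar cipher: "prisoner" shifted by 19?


Word: "prisoner"
Shift: 19
Each letter → (letter + shift) mod 26:
  'p' (15) + 19 = 8 → 'i'
  'r' (17) + 19 = 10 → 'k'
  'i' (8) + 19 = 1 → 'b'
  's' (18) + 19 = 11 → 'l'
  'o' (14) + 19 = 7 → 'h'
  'n' (13) + 19 = 6 → 'g'
  'e' (4) + 19 = 23 → 'x'
  'r' (17) + 19 = 10 → 'k'
Result = "ikblhgxk"


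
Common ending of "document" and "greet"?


Word 1: "document"
Word 2: "greet"
Comparing from end:
  Pos -1: 't' == 't'
  Pos -2: 'n' != 'e' (stop)
LCS = "t" (length 1)


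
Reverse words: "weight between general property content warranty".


Original: "weight between general property content warranty"
Words (1..n): weight | between | general | property | content | warranty
Reversed (n..1): warranty | content | property | general | between | weight
Result = "warranty content property general between weight"


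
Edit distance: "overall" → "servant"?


Word 1: "overall" (length 7)
Word 2: "servant" (length 7)
One optimal edit sequence (insert/delete/substitute each cost 1):
  1. delete 'o'  (+1)
  2. substitute 'v' -> 's'  (+1)
  3. keep 'e'
  4. keep 'r'
  5. insert 'v'  (+1)
  6. keep 'a'
  7. substitute 'l' -> 'n'  (+1)
  8. substitute 'l' -> 't'  (+1)
Total edit operations: 5
Edit distance = 5


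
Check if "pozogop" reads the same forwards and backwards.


Word: "pozogop"
Reversed: "pogozop"
Forward == Backward? pozogop != pogozop
Palindrome = No


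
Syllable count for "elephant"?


Word: "elephant"
Syllable breakdown: el | e | phant
Counting: 3 parts
= 3 syllables


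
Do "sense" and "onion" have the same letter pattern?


Pattern of "sense": [0, 1, 2, 0, 1]
Pattern of "onion": [0, 1, 2, 0, 1]
Patterns match
Same pattern = Yes


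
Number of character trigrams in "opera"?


Word: "opera" (length 5)
Number of 3-grams = length - 3 + 1 = 5 - 3 + 1
= 3


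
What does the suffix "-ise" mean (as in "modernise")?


Suffix: -ise
Example: modernise = modern + -ise
Meaning = to make


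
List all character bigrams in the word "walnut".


Word: "walnut" (length 6)
Number of bigrams = 6 - 2 + 1 = 5
  Position 0: "wa"
  Position 1: "al"
  Position 2: "ln"
  Position 3: "nu"
  Position 4: "ut"
Bigrams = "wa", "al", "ln", "nu", "ut"


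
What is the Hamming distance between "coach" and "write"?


Comparing character by character (same length = 5):
  Pos 0: 'c' vs 'w' !=
  Pos 1: 'o' vs 'r' !=
  Pos 2: 'a' vs 'i' !=
  Pos 3: 'c' vs 't' !=
  Pos 4: 'h' vs 'e' !=
Hamming distance = 5


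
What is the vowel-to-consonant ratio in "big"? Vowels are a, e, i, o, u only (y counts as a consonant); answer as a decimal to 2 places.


Word: "big"
Vowels (a,e,i,o,u): 1
Consonants: 2
Ratio = 1/2
= 0.50


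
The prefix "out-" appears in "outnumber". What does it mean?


Prefix: out-
Example: outnumber = out- + number
Meaning = surpass


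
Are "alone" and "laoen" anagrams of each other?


Word 1: "alone" → sorted: aelno
Word 2: "laoen" → sorted: aelno
Same letters? aelno == aelno
Anagram = Yes


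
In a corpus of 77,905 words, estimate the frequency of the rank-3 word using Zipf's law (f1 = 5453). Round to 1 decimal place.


Zipf's law: f(r) = f(1) / r
f(1) = 5453
f(3) = 5453 / 3
= 1817.7 occurrences


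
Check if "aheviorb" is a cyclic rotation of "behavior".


Word: "behavior", Candidate: "aheviorb"
Method: check if candidate is substring of word+word
"behaviorbehavior" contains "aheviorb"? No
Is rotation = No


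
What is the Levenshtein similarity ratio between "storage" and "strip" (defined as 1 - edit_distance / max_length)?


Word 1: "storage" (length 7)
Word 2: "strip" (length 5)
One optimal edit sequence:
  1. keep 's'
  2. keep 't'
  3. delete 'o'  (+1)
  4. keep 'r'
  5. delete 'a'  (+1)
  6. substitute 'g' -> 'i'  (+1)
  7. substitute 'e' -> 'p'  (+1)
Edit distance = 4
Max length = max(7, 5) = 7
Similarity = 1 - 4/7
= 0.4286


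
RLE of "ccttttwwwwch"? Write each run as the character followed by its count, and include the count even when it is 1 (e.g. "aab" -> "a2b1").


String: "ccttttwwwwch"
Scanning for consecutive runs:
  'c' x 2
  't' x 4
  'w' x 4
  'c' x 1
  'h' x 1
RLE = "c2t4w4c1h1"


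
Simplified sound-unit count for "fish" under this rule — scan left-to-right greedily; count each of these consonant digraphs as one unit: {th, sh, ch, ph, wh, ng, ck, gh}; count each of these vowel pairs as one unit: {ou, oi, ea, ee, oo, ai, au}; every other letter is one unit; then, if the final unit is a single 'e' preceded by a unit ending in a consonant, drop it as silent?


Word: "fish" (4 letters)
Left-to-right scan:
  [1] 'f' (letter)
  [2] 'i' (letter)
  [3] 'sh' (digraph)
Units from scan: 3
Sound units = 3 units


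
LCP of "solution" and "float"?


Word 1: "solution"
Word 2: "float"
Comparing from start:
  Pos 0: 's' != 'f' (stop)
LCP = "" (length 0)


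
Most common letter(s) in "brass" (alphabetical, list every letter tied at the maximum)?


Word: "brass"
Letter counts:
  'a': 1
  'b': 1
  'r': 1
  's': 2
Maximum count = 2
Most frequent = 's' (2 times each)


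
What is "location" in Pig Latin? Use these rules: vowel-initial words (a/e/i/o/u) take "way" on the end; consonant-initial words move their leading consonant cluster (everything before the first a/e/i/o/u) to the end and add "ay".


Word: "location"
Starts with consonant(s) → move to end, add 'ay'
Consonant cluster: "l"
Pig Latin = "ocationlay"


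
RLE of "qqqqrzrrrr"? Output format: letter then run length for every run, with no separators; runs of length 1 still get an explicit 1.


String: "qqqqrzrrrr"
Scanning for consecutive runs:
  'q' x 4
  'r' x 1
  'z' x 1
  'r' x 4
RLE = "q4r1z1r4"


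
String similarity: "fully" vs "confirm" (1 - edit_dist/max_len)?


Word 1: "fully" (length 5)
Word 2: "confirm" (length 7)
One optimal edit sequence:
  1. insert 'c'  (+1)
  2. insert 'o'  (+1)
  3. substitute 'f' -> 'n'  (+1)
  4. substitute 'u' -> 'f'  (+1)
  5. substitute 'l' -> 'i'  (+1)
  6. substitute 'l' -> 'r'  (+1)
  7. substitute 'y' -> 'm'  (+1)
Edit distance = 7
Max length = max(5, 7) = 7
Similarity = 1 - 7/7
= 0.0000


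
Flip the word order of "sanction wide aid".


Original: "sanction wide aid"
Words (1..n): sanction | wide | aid
Reversed (n..1): aid | wide | sanction
Result = "aid wide sanction"


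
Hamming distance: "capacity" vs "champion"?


Comparing character by character (same length = 8):
  Pos 0: 'c' vs 'c' =
  Pos 1: 'a' vs 'h' !=
  Pos 2: 'p' vs 'a' !=
  Pos 3: 'a' vs 'm' !=
  Pos 4: 'c' vs 'p' !=
  Pos 5: 'i' vs 'i' =
  Pos 6: 't' vs 'o' !=
  Pos 7: 'y' vs 'n' !=
Hamming distance = 6


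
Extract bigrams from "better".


Word: "better" (length 6)
Number of bigrams = 6 - 2 + 1 = 5
  Position 0: "be"
  Position 1: "et"
  Position 2: "tt"
  Position 3: "te"
  Position 4: "er"
Bigrams = "be", "et", "tt", "te", "er"


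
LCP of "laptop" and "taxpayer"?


Word 1: "laptop"
Word 2: "taxpayer"
Comparing from start:
  Pos 0: 'l' != 't' (stop)
LCP = "" (length 0)


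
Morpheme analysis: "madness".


Word: "madness"
Morphemes: mad / -ness
Each morpheme carries meaning
= 2 morphemes


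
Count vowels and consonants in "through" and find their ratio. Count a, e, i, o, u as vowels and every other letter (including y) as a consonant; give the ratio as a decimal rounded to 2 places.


Word: "through"
Vowels (a,e,i,o,u): 2
Consonants: 5
Ratio = 2/5
= 0.40


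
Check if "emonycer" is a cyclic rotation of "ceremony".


Word: "ceremony", Candidate: "emonycer"
Method: check if candidate is substring of word+word
"ceremonyceremony" contains "emonycer"? Yes
Is rotation = Yes


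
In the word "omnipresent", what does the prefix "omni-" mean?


Prefix: omni-
Example: omnipresent = omni- + present
Meaning = all


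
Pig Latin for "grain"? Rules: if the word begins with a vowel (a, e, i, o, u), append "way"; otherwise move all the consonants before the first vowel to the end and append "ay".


Word: "grain"
Starts with consonant(s) → move to end, add 'ay'
Consonant cluster: "gr"
Pig Latin = "aingray"


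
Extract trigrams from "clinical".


Word: "clinical" (length 8)
Number of trigrams = 8 - 3 + 1 = 6
  Position 0: "cli"
  Position 1: "lin"
  Position 2: "ini"
  Position 3: "nic"
  Position 4: "ica"
  Position 5: "cal"
Trigrams = "cli", "lin", "ini", "nic", "ica", "cal"


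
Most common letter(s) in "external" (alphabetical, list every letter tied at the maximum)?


Word: "external"
Letter counts:
  'a': 1
  'e': 2
  'l': 1
  'n': 1
  'r': 1
  't': 1
  'x': 1
Maximum count = 2
Most frequent = 'e' (2 times each)


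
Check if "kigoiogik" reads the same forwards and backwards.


Word: "kigoiogik"
Reversed: "kigoiogik"
Forward == Backward? kigoiogik == kigoiogik
Palindrome = Yes


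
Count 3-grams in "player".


Word: "player" (length 6)
Number of 3-grams = length - 3 + 1 = 6 - 3 + 1
= 4


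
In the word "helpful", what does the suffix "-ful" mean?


Suffix: -ful
Example: helpful = help + -ful
Meaning = full of


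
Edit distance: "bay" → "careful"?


Word 1: "bay" (length 3)
Word 2: "careful" (length 7)
One optimal edit sequence (insert/delete/substitute each cost 1):
  1. substitute 'b' -> 'c'  (+1)
  2. keep 'a'
  3. insert 'r'  (+1)
  4. insert 'e'  (+1)
  5. insert 'f'  (+1)
  6. insert 'u'  (+1)
  7. substitute 'y' -> 'l'  (+1)
Total edit operations: 6
Edit distance = 6


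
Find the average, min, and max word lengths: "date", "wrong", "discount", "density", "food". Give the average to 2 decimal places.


Lengths: "date"=4, "wrong"=5, "discount"=8, "density"=7, "food"=4
Sum = 28, Count = 5
Average = 28/5 = 5.60
= avg=5.60, min=4, max=8


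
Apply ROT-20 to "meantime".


Word: "meantime"
Shift: 20
Each letter → (letter + shift) mod 26:
  'm' (12) + 20 = 6 → 'g'
  'e' (4) + 20 = 24 → 'y'
  'a' (0) + 20 = 20 → 'u'
  'n' (13) + 20 = 7 → 'h'
  't' (19) + 20 = 13 → 'n'
  'i' (8) + 20 = 2 → 'c'
  'm' (12) + 20 = 6 → 'g'
  'e' (4) + 20 = 24 → 'y'
Result = "gyuhncgy"


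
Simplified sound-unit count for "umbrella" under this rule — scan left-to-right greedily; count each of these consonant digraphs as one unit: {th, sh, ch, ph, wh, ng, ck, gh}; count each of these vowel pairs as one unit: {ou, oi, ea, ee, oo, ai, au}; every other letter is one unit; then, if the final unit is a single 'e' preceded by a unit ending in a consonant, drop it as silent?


Word: "umbrella" (8 letters)
Left-to-right scan:
  [1] 'u' (letter)
  [2] 'm' (letter)
  [3] 'b' (letter)
  [4] 'r' (letter)
  [5] 'e' (letter)
  [6] 'l' (letter)
  [7] 'l' (letter)
  [8] 'a' (letter)
Units from scan: 8
Sound units = 8 units


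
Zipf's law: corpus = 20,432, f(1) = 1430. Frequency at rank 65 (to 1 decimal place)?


Zipf's law: f(r) = f(1) / r
f(1) = 1430
f(65) = 1430 / 65
= 22.0 occurrences


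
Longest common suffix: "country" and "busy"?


Word 1: "country"
Word 2: "busy"
Comparing from end:
  Pos -1: 'y' == 'y'
  Pos -2: 'r' != 's' (stop)
LCS = "y" (length 1)


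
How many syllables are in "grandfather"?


Word: "grandfather"
Syllable breakdown: grand | fa | ther
Counting: 3 parts
= 3 syllables


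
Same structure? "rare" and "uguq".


Pattern of "rare": [0, 1, 0, 2]
Pattern of "uguq": [0, 1, 0, 2]
Patterns match
Same pattern = Yes


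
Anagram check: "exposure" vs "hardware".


Word 1: "exposure" → sorted: eeoprsux
Word 2: "hardware" → sorted: aadehrrw
Same letters? eeoprsux != aadehrrw
Anagram = No


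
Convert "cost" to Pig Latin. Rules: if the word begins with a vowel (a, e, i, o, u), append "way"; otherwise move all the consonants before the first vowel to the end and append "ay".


Word: "cost"
Starts with consonant(s) → move to end, add 'ay'
Consonant cluster: "c"
Pig Latin = "ostcay"


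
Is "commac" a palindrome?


Word: "commac"
Reversed: "cammoc"
Forward == Backward? commac != cammoc
Palindrome = No


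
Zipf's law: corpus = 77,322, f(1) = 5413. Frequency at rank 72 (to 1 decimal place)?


Zipf's law: f(r) = f(1) / r
f(1) = 5413
f(72) = 5413 / 72
= 75.2 occurrences


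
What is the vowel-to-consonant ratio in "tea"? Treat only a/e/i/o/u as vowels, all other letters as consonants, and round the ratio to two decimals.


Word: "tea"
Vowels (a,e,i,o,u): 2
Consonants: 1
Ratio = 2/1
= 2.00


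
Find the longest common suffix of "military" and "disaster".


Word 1: "military"
Word 2: "disaster"
Comparing from end:
  Pos -1: 'y' != 'r' (stop)
LCS = "" (length 0)


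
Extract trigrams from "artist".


Word: "artist" (length 6)
Number of trigrams = 6 - 3 + 1 = 4
  Position 0: "art"
  Position 1: "rti"
  Position 2: "tis"
  Position 3: "ist"
Trigrams = "art", "rti", "tis", "ist"


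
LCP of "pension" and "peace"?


Word 1: "pension"
Word 2: "peace"
Comparing from start:
  Pos 0: 'p' == 'p'
  Pos 1: 'e' == 'e'
  Pos 2: 'n' != 'a' (stop)
LCP = "pe" (length 2)


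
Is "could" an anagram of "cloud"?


Word 1: "cloud" → sorted: cdlou
Word 2: "could" → sorted: cdlou
Same letters? cdlou == cdlou
Anagram = Yes


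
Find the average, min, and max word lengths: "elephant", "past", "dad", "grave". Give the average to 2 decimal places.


Lengths: "elephant"=8, "past"=4, "dad"=3, "grave"=5
Sum = 20, Count = 4
Average = 20/4 = 5.00
= avg=5.00, min=3, max=8


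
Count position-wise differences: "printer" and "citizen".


Comparing character by character (same length = 7):
  Pos 0: 'p' vs 'c' !=
  Pos 1: 'r' vs 'i' !=
  Pos 2: 'i' vs 't' !=
  Pos 3: 'n' vs 'i' !=
  Pos 4: 't' vs 'z' !=
  Pos 5: 'e' vs 'e' =
  Pos 6: 'r' vs 'n' !=
Hamming distance = 6


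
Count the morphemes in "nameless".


Word: "nameless"
Morphemes: name | -less
Each morpheme carries meaning
= 2 morphemes


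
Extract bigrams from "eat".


Word: "eat" (length 3)
Number of bigrams = 3 - 2 + 1 = 2
  Position 0: "ea"
  Position 1: "at"
Bigrams = "ea", "at"


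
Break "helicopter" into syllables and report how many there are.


Word: "helicopter"
Syllable breakdown: hel / i / cop / ter
Counting: 4 parts
= 4 syllables


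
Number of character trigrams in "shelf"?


Word: "shelf" (length 5)
Number of 3-grams = length - 3 + 1 = 5 - 3 + 1
= 3


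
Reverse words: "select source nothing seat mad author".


Original: "select source nothing seat mad author"
Words (1..n): select | source | nothing | seat | mad | author
Reversed (n..1): author | mad | seat | nothing | source | select
Result = "author mad seat nothing source select"


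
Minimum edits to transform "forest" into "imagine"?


Word 1: "forest" (length 6)
Word 2: "imagine" (length 7)
One optimal edit sequence (insert/delete/substitute each cost 1):
  1. insert 'i'  (+1)
  2. substitute 'f' -> 'm'  (+1)
  3. substitute 'o' -> 'a'  (+1)
  4. substitute 'r' -> 'g'  (+1)
  5. substitute 'e' -> 'i'  (+1)
  6. substitute 's' -> 'n'  (+1)
  7. substitute 't' -> 'e'  (+1)
Total edit operations: 7
Edit distance = 7


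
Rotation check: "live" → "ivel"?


Word: "live", Candidate: "ivel"
Method: check if candidate is substring of word+word
"livelive" contains "ivel"? Yes
Is rotation = Yes


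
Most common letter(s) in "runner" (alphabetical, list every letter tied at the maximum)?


Word: "runner"
Letter counts:
  'e': 1
  'n': 2
  'r': 2
  'u': 1
Maximum count = 2
Most frequent = 'n', 'r' (2 times each)


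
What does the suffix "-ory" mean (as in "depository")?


Suffix: -ory
Example: depository (deposit + -ory)
Meaning = relating to / place for


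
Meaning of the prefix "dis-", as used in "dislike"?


Prefix: dis-
As in: dislike -> dis- + like
Meaning = not / opposite


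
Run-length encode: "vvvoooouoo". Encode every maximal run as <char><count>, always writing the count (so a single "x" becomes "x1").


String: "vvvoooouoo"
Scanning for consecutive runs:
  'v' x 3
  'o' x 4
  'u' x 1
  'o' x 2
RLE = "v3o4u1o2"


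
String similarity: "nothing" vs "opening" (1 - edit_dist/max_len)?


Word 1: "nothing" (length 7)
Word 2: "opening" (length 7)
One optimal edit sequence:
  1. substitute 'n' -> 'o'  (+1)
  2. substitute 'o' -> 'p'  (+1)
  3. substitute 't' -> 'e'  (+1)
  4. substitute 'h' -> 'n'  (+1)
  5. keep 'i'
  6. keep 'n'
  7. keep 'g'
Edit distance = 4
Max length = max(7, 7) = 7
Similarity = 1 - 4/7
= 0.4286


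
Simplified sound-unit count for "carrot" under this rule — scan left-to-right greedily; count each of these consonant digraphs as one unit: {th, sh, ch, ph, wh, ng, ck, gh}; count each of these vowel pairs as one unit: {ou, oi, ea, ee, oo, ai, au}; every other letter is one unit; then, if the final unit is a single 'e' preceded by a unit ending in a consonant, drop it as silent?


Word: "carrot" (6 letters)
Left-to-right scan:
  (1) 'c' (letter)
  (2) 'a' (letter)
  (3) 'r' (letter)
  (4) 'r' (letter)
  (5) 'o' (letter)
  (6) 't' (letter)
Units from scan: 6
Sound units = 6 units


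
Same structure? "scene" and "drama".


Pattern of "scene": [0, 1, 2, 3, 2]
Pattern of "drama": [0, 1, 2, 3, 2]
Patterns match
Same pattern = Yes


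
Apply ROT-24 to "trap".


Word: "trap"
Shift: 24
Each letter → (letter + shift) mod 26:
  't' (19) + 24 = 17 → 'r'
  'r' (17) + 24 = 15 → 'p'
  'a' (0) + 24 = 24 → 'y'
  'p' (15) + 24 = 13 → 'n'
Result = "rpyn"


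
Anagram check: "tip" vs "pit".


Word 1: "tip" → sorted: ipt
Word 2: "pit" → sorted: ipt
Same letters? ipt == ipt
Anagram = Yes


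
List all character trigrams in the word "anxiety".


Word: "anxiety" (length 7)
Number of trigrams = 7 - 3 + 1 = 5
  Position 0: "anx"
  Position 1: "nxi"
  Position 2: "xie"
  Position 3: "iet"
  Position 4: "ety"
Trigrams = "anx", "nxi", "xie", "iet", "ety"


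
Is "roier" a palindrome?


Word: "roier"
Reversed: "reior"
Forward == Backward? roier != reior
Palindrome = No


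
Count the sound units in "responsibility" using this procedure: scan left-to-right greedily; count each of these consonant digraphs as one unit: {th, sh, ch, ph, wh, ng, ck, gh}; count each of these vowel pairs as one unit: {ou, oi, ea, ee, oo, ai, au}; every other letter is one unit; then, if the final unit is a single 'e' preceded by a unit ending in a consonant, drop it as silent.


Word: "responsibility" (14 letters)
Left-to-right scan:
  1. 'r' (letter)
  2. 'e' (letter)
  3. 's' (letter)
  4. 'p' (letter)
  5. 'o' (letter)
  6. 'n' (letter)
  7. 's' (letter)
  8. 'i' (letter)
  9. 'b' (letter)
  10. 'i' (letter)
  11. 'l' (letter)
  12. 'i' (letter)
  13. 't' (letter)
  14. 'y' (letter)
Units from scan: 14
Sound units = 14 units


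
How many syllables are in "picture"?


Word: "picture"
Syllable breakdown: pic-ture
Counting: 2 parts
= 2 syllables


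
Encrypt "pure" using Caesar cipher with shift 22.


Word: "pure"
Shift: 22
Each letter → (letter + shift) mod 26:
  'p' (15) + 22 = 11 → 'l'
  'u' (20) + 22 = 16 → 'q'
  'r' (17) + 22 = 13 → 'n'
  'e' (4) + 22 = 0 → 'a'
Result = "lqna"


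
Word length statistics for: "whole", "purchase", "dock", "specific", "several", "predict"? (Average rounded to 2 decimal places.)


Lengths: "whole"=5, "purchase"=8, "dock"=4, "specific"=8, "several"=7, "predict"=7
Sum = 39, Count = 6
Average = 39/6 = 6.50
= avg=6.50, min=4, max=8


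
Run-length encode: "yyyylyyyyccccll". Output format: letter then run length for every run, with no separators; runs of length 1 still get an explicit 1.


String: "yyyylyyyyccccll"
Scanning for consecutive runs:
  'y' x 4
  'l' x 1
  'y' x 4
  'c' x 4
  'l' x 2
RLE = "y4l1y4c4l2"


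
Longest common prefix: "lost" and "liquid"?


Word 1: "lost"
Word 2: "liquid"
Comparing from start:
  Pos 0: 'l' == 'l'
  Pos 1: 'o' != 'i' (stop)
LCP = "l" (length 1)


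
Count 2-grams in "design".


Word: "design" (length 6)
Number of 2-grams = length - 2 + 1 = 6 - 2 + 1
= 5


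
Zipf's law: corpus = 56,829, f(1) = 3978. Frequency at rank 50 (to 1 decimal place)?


Zipf's law: f(r) = f(1) / r
f(1) = 3978
f(50) = 3978 / 50
= 79.6 occurrences


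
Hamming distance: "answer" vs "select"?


Comparing character by character (same length = 6):
  Pos 0: 'a' vs 's' !=
  Pos 1: 'n' vs 'e' !=
  Pos 2: 's' vs 'l' !=
  Pos 3: 'w' vs 'e' !=
  Pos 4: 'e' vs 'c' !=
  Pos 5: 'r' vs 't' !=
Hamming distance = 6


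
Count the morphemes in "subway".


Word: "subway"
Morphemes: sub- / way
Each morpheme carries meaning
= 2 morphemes


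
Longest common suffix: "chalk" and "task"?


Word 1: "chalk"
Word 2: "task"
Comparing from end:
  Pos -1: 'k' == 'k'
  Pos -2: 'l' != 's' (stop)
LCS = "k" (length 1)


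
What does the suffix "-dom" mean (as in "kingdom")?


Suffix: -dom
Example: kingdom (king + -dom)
Meaning = state / realm


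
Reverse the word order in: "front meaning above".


Original: "front meaning above"
Words (1..n): front | meaning | above
Reversed (n..1): above | meaning | front
Result = "above meaning front"


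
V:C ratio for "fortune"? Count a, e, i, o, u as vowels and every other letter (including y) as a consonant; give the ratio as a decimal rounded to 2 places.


Word: "fortune"
Vowels (a,e,i,o,u): 3
Consonants: 4
Ratio = 3/4
= 0.75


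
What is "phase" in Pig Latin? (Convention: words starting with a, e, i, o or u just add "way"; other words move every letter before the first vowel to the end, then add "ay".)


Word: "phase"
Starts with consonant(s) → move to end, add 'ay'
Consonant cluster: "ph"
Pig Latin = "asephay"


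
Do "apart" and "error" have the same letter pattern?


Pattern of "apart": [0, 1, 0, 2, 3]
Pattern of "error": [0, 1, 1, 2, 1]
Patterns do not match
Same pattern = No


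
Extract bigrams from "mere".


Word: "mere" (length 4)
Number of bigrams = 4 - 2 + 1 = 3
  Position 0: "me"
  Position 1: "er"
  Position 2: "re"
Bigrams = "me", "er", "re"


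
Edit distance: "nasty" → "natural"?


Word 1: "nasty" (length 5)
Word 2: "natural" (length 7)
One optimal edit sequence (insert/delete/substitute each cost 1):
  1. keep 'n'
  2. keep 'a'
  3. insert 't'  (+1)
  4. insert 'u'  (+1)
  5. substitute 's' -> 'r'  (+1)
  6. substitute 't' -> 'a'  (+1)
  7. substitute 'y' -> 'l'  (+1)
Total edit operations: 5
Edit distance = 5


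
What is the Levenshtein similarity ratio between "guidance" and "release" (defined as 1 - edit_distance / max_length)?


Word 1: "guidance" (length 8)
Word 2: "release" (length 7)
One optimal edit sequence:
  1. substitute 'g' -> 'r'  (+1)
  2. substitute 'u' -> 'e'  (+1)
  3. substitute 'i' -> 'l'  (+1)
  4. substitute 'd' -> 'e'  (+1)
  5. keep 'a'
  6. delete 'n'  (+1)
  7. substitute 'c' -> 's'  (+1)
  8. keep 'e'
Edit distance = 6
Max length = max(8, 7) = 8
Similarity = 1 - 6/8
= 0.2500


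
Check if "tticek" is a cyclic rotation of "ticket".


Word: "ticket", Candidate: "tticek"
Method: check if candidate is substring of word+word
"ticketticket" contains "tticek"? No
Is rotation = No


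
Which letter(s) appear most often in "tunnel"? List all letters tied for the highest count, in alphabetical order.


Word: "tunnel"
Letter counts:
  'e': 1
  'l': 1
  'n': 2
  't': 1
  'u': 1
Maximum count = 2
Most frequent = 'n' (2 times each)


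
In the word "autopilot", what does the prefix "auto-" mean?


Prefix: auto-
Example: autopilot (auto- + pilot)
Meaning = self


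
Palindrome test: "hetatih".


Word: "hetatih"
Reversed: "hitateh"
Forward == Backward? hetatih != hitateh
Palindrome = No


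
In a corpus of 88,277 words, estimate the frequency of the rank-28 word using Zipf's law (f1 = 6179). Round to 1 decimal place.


Zipf's law: f(r) = f(1) / r
f(1) = 6179
f(28) = 6179 / 28
= 220.7 occurrences


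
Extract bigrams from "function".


Word: "function" (length 8)
Number of bigrams = 8 - 2 + 1 = 7
  Position 0: "fu"
  Position 1: "un"
  Position 2: "nc"
  Position 3: "ct"
  Position 4: "ti"
  Position 5: "io"
  Position 6: "on"
Bigrams = "fu", "un", "nc", "ct", "ti", "io", "on"


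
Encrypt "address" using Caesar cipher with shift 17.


Word: "address"
Shift: 17
Each letter → (letter + shift) mod 26:
  'a' (0) + 17 = 17 → 'r'
  'd' (3) + 17 = 20 → 'u'
  'd' (3) + 17 = 20 → 'u'
  'r' (17) + 17 = 8 → 'i'
  'e' (4) + 17 = 21 → 'v'
  's' (18) + 17 = 9 → 'j'
  's' (18) + 17 = 9 → 'j'
Result = "ruuivjj"


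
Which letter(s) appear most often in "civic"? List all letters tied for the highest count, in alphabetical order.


Word: "civic"
Letter counts:
  'c': 2
  'i': 2
  'v': 1
Maximum count = 2
Most frequent = 'c', 'i' (2 times each)


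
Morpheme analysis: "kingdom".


Word: "kingdom"
Morphemes: king / -dom
Each morpheme carries meaning
= 2 morphemes


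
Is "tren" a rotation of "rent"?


Word: "rent", Candidate: "tren"
Method: check if candidate is substring of word+word
"rentrent" contains "tren"? Yes
Is rotation = Yes


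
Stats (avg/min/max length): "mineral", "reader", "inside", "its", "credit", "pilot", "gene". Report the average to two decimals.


Lengths: "mineral"=7, "reader"=6, "inside"=6, "its"=3, "credit"=6, "pilot"=5, "gene"=4
Sum = 37, Count = 7
Average = 37/7 = 5.29
= avg=5.29, min=3, max=7


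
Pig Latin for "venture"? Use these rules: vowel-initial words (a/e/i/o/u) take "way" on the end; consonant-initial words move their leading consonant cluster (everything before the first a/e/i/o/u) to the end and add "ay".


Word: "venture"
Starts with consonant(s) → move to end, add 'ay'
Consonant cluster: "v"
Pig Latin = "enturevay"


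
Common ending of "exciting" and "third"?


Word 1: "exciting"
Word 2: "third"
Comparing from end:
  Pos -1: 'g' != 'd' (stop)
LCS = "" (length 0)


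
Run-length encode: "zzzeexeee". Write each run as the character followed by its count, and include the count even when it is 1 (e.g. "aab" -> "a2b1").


String: "zzzeexeee"
Scanning for consecutive runs:
  'z' x 3
  'e' x 2
  'x' x 1
  'e' x 3
RLE = "z3e2x1e3"


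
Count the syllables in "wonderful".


Word: "wonderful"
Syllable breakdown: won-der-ful
Counting: 3 parts
= 3 syllables


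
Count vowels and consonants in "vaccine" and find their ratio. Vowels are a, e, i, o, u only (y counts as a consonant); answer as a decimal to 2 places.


Word: "vaccine"
Vowels (a,e,i,o,u): 3
Consonants: 4
Ratio = 3/4
= 0.75


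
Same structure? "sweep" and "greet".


Pattern of "sweep": [0, 1, 2, 2, 3]
Pattern of "greet": [0, 1, 2, 2, 3]
Patterns match
Same pattern = Yes


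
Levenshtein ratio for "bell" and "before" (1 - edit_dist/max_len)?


Word 1: "bell" (length 4)
Word 2: "before" (length 6)
One optimal edit sequence:
  1. keep 'b'
  2. keep 'e'
  3. insert 'f'  (+1)
  4. insert 'o'  (+1)
  5. substitute 'l' -> 'r'  (+1)
  6. substitute 'l' -> 'e'  (+1)
Edit distance = 4
Max length = max(4, 6) = 6
Similarity = 1 - 4/6
= 0.3333


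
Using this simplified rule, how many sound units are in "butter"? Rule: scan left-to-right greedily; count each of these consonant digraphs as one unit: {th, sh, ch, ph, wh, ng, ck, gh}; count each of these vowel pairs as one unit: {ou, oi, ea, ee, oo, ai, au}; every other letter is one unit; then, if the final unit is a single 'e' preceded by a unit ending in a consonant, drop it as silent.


Word: "butter" (6 letters)
Left-to-right scan:
  (1) 'b' (letter)
  (2) 'u' (letter)
  (3) 't' (letter)
  (4) 't' (letter)
  (5) 'e' (letter)
  (6) 'r' (letter)
Units from scan: 6
Sound units = 6 units


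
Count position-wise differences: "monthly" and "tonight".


Comparing character by character (same length = 7):
  Pos 0: 'm' vs 't' !=
  Pos 1: 'o' vs 'o' =
  Pos 2: 'n' vs 'n' =
  Pos 3: 't' vs 'i' !=
  Pos 4: 'h' vs 'g' !=
  Pos 5: 'l' vs 'h' !=
  Pos 6: 'y' vs 't' !=
Hamming distance = 5


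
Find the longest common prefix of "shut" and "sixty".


Word 1: "shut"
Word 2: "sixty"
Comparing from start:
  Pos 0: 's' == 's'
  Pos 1: 'h' != 'i' (stop)
LCP = "s" (length 1)


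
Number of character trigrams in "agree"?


Word: "agree" (length 5)
Number of 3-grams = length - 3 + 1 = 5 - 3 + 1
= 3


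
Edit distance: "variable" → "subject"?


Word 1: "variable" (length 8)
Word 2: "subject" (length 7)
One optimal edit sequence (insert/delete/substitute each cost 1):
  1. delete 'v'  (+1)
  2. substitute 'a' -> 's'  (+1)
  3. substitute 'r' -> 'u'  (+1)
  4. substitute 'i' -> 'b'  (+1)
  5. substitute 'a' -> 'j'  (+1)
  6. substitute 'b' -> 'e'  (+1)
  7. substitute 'l' -> 'c'  (+1)
  8. substitute 'e' -> 't'  (+1)
Total edit operations: 8
Edit distance = 8


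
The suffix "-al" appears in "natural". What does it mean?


Suffix: -al
As in: natural -> nature + -al, with a spelling change
Meaning = relating to


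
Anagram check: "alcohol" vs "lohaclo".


Word 1: "alcohol" → sorted: achlloo
Word 2: "lohaclo" → sorted: achlloo
Same letters? achlloo == achlloo
Anagram = Yes


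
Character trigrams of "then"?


Word: "then" (length 4)
Number of trigrams = 4 - 3 + 1 = 2
  Position 0: "the"
  Position 1: "hen"
Trigrams = "the", "hen"


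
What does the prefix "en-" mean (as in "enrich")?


Prefix: en-
Example: enrich (en- + rich)
Meaning = cause to / put into


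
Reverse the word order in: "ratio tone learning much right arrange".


Original: "ratio tone learning much right arrange"
Words (1..n): ratio | tone | learning | much | right | arrange
Reversed (n..1): arrange | right | much | learning | tone | ratio
Result = "arrange right much learning tone ratio"


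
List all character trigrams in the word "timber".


Word: "timber" (length 6)
Number of trigrams = 6 - 3 + 1 = 4
  Position 0: "tim"
  Position 1: "imb"
  Position 2: "mbe"
  Position 3: "ber"
Trigrams = "tim", "imb", "mbe", "ber"


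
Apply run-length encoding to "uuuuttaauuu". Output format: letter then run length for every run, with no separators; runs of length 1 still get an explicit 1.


String: "uuuuttaauuu"
Scanning for consecutive runs:
  'u' x 4
  't' x 2
  'a' x 2
  'u' x 3
RLE = "u4t2a2u3"


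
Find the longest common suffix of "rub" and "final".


Word 1: "rub"
Word 2: "final"
Comparing from end:
  Pos -1: 'b' != 'l' (stop)
LCS = "" (length 0)


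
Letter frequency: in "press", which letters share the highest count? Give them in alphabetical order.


Word: "press"
Letter counts:
  'e': 1
  'p': 1
  'r': 1
  's': 2
Maximum count = 2
Most frequent = 's' (2 times each)


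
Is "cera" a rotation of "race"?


Word: "race", Candidate: "cera"
Method: check if candidate is substring of word+word
"racerace" contains "cera"? Yes
Is rotation = Yes


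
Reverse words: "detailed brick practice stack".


Original: "detailed brick practice stack"
Words (1..n): detailed | brick | practice | stack
Reversed (n..1): stack | practice | brick | detailed
Result = "stack practice brick detailed"


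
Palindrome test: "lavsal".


Word: "lavsal"
Reversed: "lasval"
Forward == Backward? lavsal != lasval
Palindrome = No


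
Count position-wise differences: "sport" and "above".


Comparing character by character (same length = 5):
  Pos 0: 's' vs 'a' !=
  Pos 1: 'p' vs 'b' !=
  Pos 2: 'o' vs 'o' =
  Pos 3: 'r' vs 'v' !=
  Pos 4: 't' vs 'e' !=
Hamming distance = 4


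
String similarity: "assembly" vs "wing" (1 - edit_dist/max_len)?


Word 1: "assembly" (length 8)
Word 2: "wing" (length 4)
One optimal edit sequence:
  1. delete 'a'  (+1)
  2. delete 's'  (+1)
  3. delete 's'  (+1)
  4. delete 'e'  (+1)
  5. substitute 'm' -> 'w'  (+1)
  6. substitute 'b' -> 'i'  (+1)
  7. substitute 'l' -> 'n'  (+1)
  8. substitute 'y' -> 'g'  (+1)
Edit distance = 8
Max length = max(8, 4) = 8
Similarity = 1 - 8/8
= 0.0000


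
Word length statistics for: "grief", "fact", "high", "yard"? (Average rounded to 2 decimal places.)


Lengths: "grief"=5, "fact"=4, "high"=4, "yard"=4
Sum = 17, Count = 4
Average = 17/4 = 4.25
= avg=4.25, min=4, max=5


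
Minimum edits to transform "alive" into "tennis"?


Word 1: "alive" (length 5)
Word 2: "tennis" (length 6)
One optimal edit sequence (insert/delete/substitute each cost 1):
  1. insert 't'  (+1)
  2. substitute 'a' -> 'e'  (+1)
  3. substitute 'l' -> 'n'  (+1)
  4. substitute 'i' -> 'n'  (+1)
  5. substitute 'v' -> 'i'  (+1)
  6. substitute 'e' -> 's'  (+1)
Total edit operations: 6
Edit distance = 6


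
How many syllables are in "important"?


Word: "important"
Syllable breakdown: im · por · tant
Counting: 3 parts
= 3 syllables


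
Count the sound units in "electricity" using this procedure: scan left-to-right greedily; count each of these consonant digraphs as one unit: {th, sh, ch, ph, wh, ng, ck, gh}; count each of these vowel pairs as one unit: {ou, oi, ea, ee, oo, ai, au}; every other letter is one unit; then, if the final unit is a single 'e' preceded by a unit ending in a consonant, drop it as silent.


Word: "electricity" (11 letters)
Left-to-right scan:
  (1) 'e' (letter)
  (2) 'l' (letter)
  (3) 'e' (letter)
  (4) 'c' (letter)
  (5) 't' (letter)
  (6) 'r' (letter)
  (7) 'i' (letter)
  (8) 'c' (letter)
  (9) 'i' (letter)
  (10) 't' (letter)
  (11) 'y' (letter)
Units from scan: 11
Sound units = 11 units
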